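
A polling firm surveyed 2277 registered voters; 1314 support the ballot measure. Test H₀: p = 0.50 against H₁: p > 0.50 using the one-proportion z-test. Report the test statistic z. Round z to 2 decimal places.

With x = 1314 successes in n = 2277, p̂ = 0.57708.
SE₀ = √(0.50·0.50/2277) = 0.010478.
Test statistic: z = 0.07708/0.010478 = 7.36.

z = 7.36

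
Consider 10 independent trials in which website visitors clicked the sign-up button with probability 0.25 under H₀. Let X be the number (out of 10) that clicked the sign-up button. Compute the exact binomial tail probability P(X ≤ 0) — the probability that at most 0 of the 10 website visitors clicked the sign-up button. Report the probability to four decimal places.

X ~ Binomial(n=10, p=0.25).
P(X ≤ 0) = C(10,0)·0.25^0·0.75^10.
= 0.056314 = 0.0563.

P = 0.0563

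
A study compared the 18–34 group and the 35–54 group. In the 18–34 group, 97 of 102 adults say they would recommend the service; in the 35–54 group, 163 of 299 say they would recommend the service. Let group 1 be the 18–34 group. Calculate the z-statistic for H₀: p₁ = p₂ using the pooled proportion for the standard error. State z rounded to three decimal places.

Sample proportions: p̂₁ = 97/102 = 0.95098 and p̂₂ = 163/299 = 0.54515.
Pooled p̂ = (97+163)/(102+299) = 260/401 = 0.64838.
Pooled SE = √[0.2279837·0.01314840] ≈ 0.054751.
z = 0.40583/0.054751 = 7.412.

z = 7.412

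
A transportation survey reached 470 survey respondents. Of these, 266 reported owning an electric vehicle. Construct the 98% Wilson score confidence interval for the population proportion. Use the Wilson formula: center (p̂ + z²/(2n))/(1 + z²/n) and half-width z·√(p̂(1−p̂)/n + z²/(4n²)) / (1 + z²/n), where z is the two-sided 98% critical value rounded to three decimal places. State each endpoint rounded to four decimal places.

Here p̂ = 266/470 = 0.56596 and z = 2.326 (z² = 5.410276).
1 + z²/n = 1.011511.
Center = (0.56596 + 0.005756)/1.011511 = 0.56521.
Radicand: p̂(1−p̂)/n + z²/(4n²) = 0.000522659 + 0.000006123 = 0.000528782.
Half-width = 2.326·√0.000528782/1.011511 = 0.05288.
CI: 0.56521 ± 0.05288 = (0.5123, 0.6181).

(0.5123, 0.6181)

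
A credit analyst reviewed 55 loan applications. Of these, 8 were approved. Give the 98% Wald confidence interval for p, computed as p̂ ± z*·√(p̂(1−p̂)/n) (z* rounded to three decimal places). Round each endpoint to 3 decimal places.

The sample proportion is 8/55 = 0.14545.
SE = √(p̂(1−p̂)/n) = √(0.124298/55) = 0.047539.
The 98% critical value is z* = 2.326.
Margin of error: 2.326 × 0.047539 = 0.11058.
CI: 0.14545 ± 0.11058 = (0.035, 0.256).

(0.035, 0.256)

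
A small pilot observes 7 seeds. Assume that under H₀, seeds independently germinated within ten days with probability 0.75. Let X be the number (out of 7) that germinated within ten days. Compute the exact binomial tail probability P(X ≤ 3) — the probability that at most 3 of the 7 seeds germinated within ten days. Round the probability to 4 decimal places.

P = 0.0706

X is binomial with n = 7 and p = 0.75.
P(X ≤ 3) = C(7,0)·0.75^0·0.25^7 + C(7,1)·0.75^1·0.25^6 + C(7,2)·0.75^2·0.25^5 + C(7,3)·0.75^3·0.25^4.
= 0.000061 + 0.001282 + 0.011536 + 0.057678 = 0.0706.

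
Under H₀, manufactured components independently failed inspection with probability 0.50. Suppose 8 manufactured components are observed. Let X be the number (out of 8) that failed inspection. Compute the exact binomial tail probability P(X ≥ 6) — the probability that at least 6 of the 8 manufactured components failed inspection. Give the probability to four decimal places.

P = 0.1445

X is binomial with n = 8 and p = 0.50.
P(X ≥ 6) = C(8,6)·0.50^6·0.50^2 + C(8,7)·0.50^7·0.50^1 + C(8,8)·0.50^8·0.50^0.
= 0.109375 + 0.031250 + 0.003906 = 0.1445.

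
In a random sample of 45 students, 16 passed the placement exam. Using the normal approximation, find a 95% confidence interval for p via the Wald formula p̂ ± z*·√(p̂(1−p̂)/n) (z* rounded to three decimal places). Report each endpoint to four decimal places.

(0.2157, 0.4954)

The sample proportion is 16/45 = 0.35556.
Standard error of p̂: √(0.229136/45) = √0.005091907 = 0.071358.
z* = 1.960 at the 95% level.
Margin of error: 1.960 × 0.071358 = 0.13986.
Interval: 0.35556 ± 0.13986 → (0.2157, 0.4954).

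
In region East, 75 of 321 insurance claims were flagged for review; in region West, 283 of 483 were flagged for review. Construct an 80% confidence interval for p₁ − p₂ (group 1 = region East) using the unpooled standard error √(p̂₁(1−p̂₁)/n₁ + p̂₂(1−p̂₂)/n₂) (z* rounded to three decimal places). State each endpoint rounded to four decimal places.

(-0.3940, -0.3105)

p̂₁ = 75/321 = 0.23364, p̂₂ = 283/483 = 0.58592; p̂₁ − p̂₂ = -0.35228.
Unpooled SE = √(p̂₁(1−p̂₁)/n₁ + p̂₂(1−p̂₂)/n₂) = √(0.000557804 + 0.000502314) = 0.032559.
For 80% confidence, z* = 1.282. Margin = 1.282·0.032559 = 0.04174.
CI: -0.35228 ± 0.04174 = (-0.3940, -0.3105).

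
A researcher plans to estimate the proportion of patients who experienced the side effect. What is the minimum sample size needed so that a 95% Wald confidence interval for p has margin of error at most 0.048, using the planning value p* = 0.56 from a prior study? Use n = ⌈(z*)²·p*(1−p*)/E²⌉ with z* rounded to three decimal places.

z* = 1.960 at the 95% level.
p*(1−p*) = 0.2464.
Required n before rounding: 3.841600 × 0.2464 / 0.048² = 410.838.
Rounding up, n = 411.

n = 411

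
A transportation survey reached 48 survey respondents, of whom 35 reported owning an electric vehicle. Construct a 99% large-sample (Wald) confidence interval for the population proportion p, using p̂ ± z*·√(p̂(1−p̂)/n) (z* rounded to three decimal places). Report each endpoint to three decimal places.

(0.564, 0.894)

The sample proportion is 35/48 = 0.72917.
Standard error of p̂: √(0.197483/48) = √0.004114222 = 0.064142.
For 99% confidence, z* = 2.576.
Margin = 2.576·0.064142 = 0.16523.
So the interval runs from 0.564 to 0.894.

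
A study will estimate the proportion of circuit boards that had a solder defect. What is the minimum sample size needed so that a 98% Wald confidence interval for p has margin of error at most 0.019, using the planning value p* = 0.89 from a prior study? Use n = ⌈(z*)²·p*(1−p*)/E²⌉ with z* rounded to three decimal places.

The 98% critical value is z* = 2.326.
p*(1−p*) = 0.0979.
(z*)²·p*(1−p*)/E² = 5.410276·0.0979/0.000361 = 1467.219.
Rounding up, n = 1468.

n = 1468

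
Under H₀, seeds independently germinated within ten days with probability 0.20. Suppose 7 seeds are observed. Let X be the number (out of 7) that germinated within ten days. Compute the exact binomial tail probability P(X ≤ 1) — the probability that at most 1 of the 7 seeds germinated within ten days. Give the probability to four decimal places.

X is binomial with n = 7 and p = 0.20.
P(X ≤ 1) = C(7,0)·0.20^0·0.80^7 + C(7,1)·0.20^1·0.80^6.
= 0.209715 + 0.367002 = 0.5767.

P = 0.5767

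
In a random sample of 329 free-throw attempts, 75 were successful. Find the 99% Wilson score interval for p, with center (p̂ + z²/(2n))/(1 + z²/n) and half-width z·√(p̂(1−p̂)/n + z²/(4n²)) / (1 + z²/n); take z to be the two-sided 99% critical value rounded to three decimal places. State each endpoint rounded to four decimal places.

(0.1741, 0.2926)

Here p̂ = 75/329 = 0.22796 and z = 2.576 (z² = 6.635776).
1 + z²/n = 1.020170.
Adjusted center: (0.22796 + z²/(2n))/1.020170 = 0.23334.
Radicand: p̂(1−p̂)/n + z²/(4n²) = 0.000534943 + 0.000015326 = 0.000550269.
Half-width = 2.576·√0.000550269/1.020170 = 0.05923.
So the interval runs from 0.1741 to 0.2926.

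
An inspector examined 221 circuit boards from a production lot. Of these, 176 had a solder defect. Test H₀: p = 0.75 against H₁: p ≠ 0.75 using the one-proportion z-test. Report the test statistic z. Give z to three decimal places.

z = 1.592

The sample proportion is 176/221 = 0.79638.
SE₀ = √(0.75·0.25/221) = 0.029128.
z = (0.79638 − 0.75)/0.029128 = 0.04638/0.029128 = 1.592.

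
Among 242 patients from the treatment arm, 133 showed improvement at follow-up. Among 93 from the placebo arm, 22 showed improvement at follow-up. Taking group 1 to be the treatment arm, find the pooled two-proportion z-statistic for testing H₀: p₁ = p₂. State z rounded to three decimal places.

z = 5.146

p̂₁ = 133/242 = 0.54959, p̂₂ = 22/93 = 0.23656.
Pooling: p̂ = 155/335 = 0.46269.
SE = √[p̂(1−p̂)(1/n₁+1/n₂)] = √[0.46269·0.53731·(1/242+1/93)] ≈ 0.060832.
z = (p̂₁ − p̂₂)/SE = (0.54959 − 0.23656)/0.060832 = 0.31303/0.060832 = 5.146.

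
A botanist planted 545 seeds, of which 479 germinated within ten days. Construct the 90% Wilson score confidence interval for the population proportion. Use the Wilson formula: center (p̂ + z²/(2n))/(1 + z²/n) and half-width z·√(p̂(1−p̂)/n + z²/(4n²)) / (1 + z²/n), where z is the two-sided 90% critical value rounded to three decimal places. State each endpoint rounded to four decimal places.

p̂ = 479/545 = 0.87890; z = 1.645, so z² = 2.706025.
Denominator 1 + z²/n = 1 + 2.706025/545 = 1.004965.
Center = (0.87890 + 0.002483)/1.004965 = 0.87703.
Radicand: p̂(1−p̂)/n + z²/(4n²) = 0.000195294 + 0.000002278 = 0.000197572.
Half-width = 1.645·√0.000197572/1.004965 = 0.02301.
CI: 0.87703 ± 0.02301 = (0.8540, 0.9000).

(0.8540, 0.9000)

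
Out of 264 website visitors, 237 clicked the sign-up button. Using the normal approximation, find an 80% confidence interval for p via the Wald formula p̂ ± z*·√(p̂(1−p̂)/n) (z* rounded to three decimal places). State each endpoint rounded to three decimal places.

With x = 237 successes in n = 264, p̂ = 0.89773.
Standard error of p̂: √(0.091813/264) = √0.000347777 = 0.018649.
For 80% confidence, z* = 1.282.
Margin of error: 1.282 × 0.018649 = 0.02391.
Interval: 0.89773 ± 0.02391 → (0.874, 0.922).

(0.874, 0.922)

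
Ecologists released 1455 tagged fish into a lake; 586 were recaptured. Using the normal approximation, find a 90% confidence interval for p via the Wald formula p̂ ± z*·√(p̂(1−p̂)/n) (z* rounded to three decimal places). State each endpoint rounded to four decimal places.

(0.3816, 0.4239)

Sample proportion p̂ = 586/1455 = 0.40275.
SE = √(p̂(1−p̂)/n) = √(0.240542/1455) = 0.012858.
z* = 1.645 at the 90% level.
Margin of error: 1.645 × 0.012858 = 0.02115.
So the interval runs from 0.3816 to 0.4239.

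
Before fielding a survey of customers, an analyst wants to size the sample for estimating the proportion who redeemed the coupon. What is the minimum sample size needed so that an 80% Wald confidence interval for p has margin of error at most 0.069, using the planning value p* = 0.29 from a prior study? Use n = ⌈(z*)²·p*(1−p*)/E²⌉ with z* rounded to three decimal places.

n = 72

z* = 1.282 at the 80% level.
p*(1−p*) = 0.2059.
(z*)²·p*(1−p*)/E² = 1.643524·0.2059/0.004761 = 71.078.
Rounding up, n = 72.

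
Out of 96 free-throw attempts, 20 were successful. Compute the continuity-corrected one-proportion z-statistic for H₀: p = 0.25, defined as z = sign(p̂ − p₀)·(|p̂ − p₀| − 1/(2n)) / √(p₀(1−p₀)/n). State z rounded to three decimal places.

z = -0.825

The sample proportion is 20/96 = 0.20833. p̂ − p₀ = -0.041667.
Continuity correction 1/(2n) = 1/192 = 0.005208.
Corrected numerator: |-0.041667| − 0.005208 = 0.036459.
Null standard error: √(0.25·0.75/96) = √0.001953125 = 0.044194.
z = (−)0.036459/0.044194 = -0.825.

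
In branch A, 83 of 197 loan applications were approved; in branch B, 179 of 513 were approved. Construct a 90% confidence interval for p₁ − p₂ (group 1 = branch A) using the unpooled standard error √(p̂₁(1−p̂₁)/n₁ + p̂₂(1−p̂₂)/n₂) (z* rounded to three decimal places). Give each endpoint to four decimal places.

p̂₁ = 83/197 = 0.42132, p̂₂ = 179/513 = 0.34893; p̂₁ − p̂₂ = 0.07239.
Unpooled SE = √(p̂₁(1−p̂₁)/n₁ + p̂₂(1−p̂₂)/n₂) = √(0.001237611 + 0.000442841) = 0.040993.
For 90% confidence, z* = 1.645. Margin of error = 0.06743.
CI: 0.07239 ± 0.06743 = (0.0050, 0.1398).

(0.0050, 0.1398)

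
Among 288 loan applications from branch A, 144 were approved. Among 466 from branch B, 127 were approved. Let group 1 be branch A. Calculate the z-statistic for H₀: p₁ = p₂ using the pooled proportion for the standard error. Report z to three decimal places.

z = 6.325

p̂₁ = 144/288 = 0.50000, p̂₂ = 127/466 = 0.27253.
Pooling: p̂ = 271/754 = 0.35942.
Pooled SE = √[0.2302363·0.00561814] ≈ 0.035965.
z = (p̂₁ − p̂₂)/SE = (0.50000 − 0.27253)/0.035965 = 0.22747/0.035965 = 6.325.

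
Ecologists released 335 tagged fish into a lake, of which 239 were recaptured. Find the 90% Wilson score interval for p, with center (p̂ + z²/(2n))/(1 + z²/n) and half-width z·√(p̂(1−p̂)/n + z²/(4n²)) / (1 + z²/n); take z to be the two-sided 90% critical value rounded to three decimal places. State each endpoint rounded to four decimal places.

Here p̂ = 239/335 = 0.71343 and z = 1.645 (z² = 2.706025).
1 + z²/n = 1.008078.
Center = (0.71343 + 0.004039)/1.008078 = 0.71172.
Radicand: p̂(1−p̂)/n + z²/(4n²) = 0.000610288 + 0.000006028 = 0.000616316.
Half-width = 1.645·√0.000616316/1.008078 = 0.04051.
CI: 0.71172 ± 0.04051 = (0.6712, 0.7522).

(0.6712, 0.7522)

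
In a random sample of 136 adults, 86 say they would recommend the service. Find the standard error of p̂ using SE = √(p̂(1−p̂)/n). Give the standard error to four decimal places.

The sample proportion is 86/136 = 0.63235.
p̂(1−p̂) = 0.63235·0.36765 = 0.232483.
SE = √(0.232483/136) = 0.0413.

SE = 0.0413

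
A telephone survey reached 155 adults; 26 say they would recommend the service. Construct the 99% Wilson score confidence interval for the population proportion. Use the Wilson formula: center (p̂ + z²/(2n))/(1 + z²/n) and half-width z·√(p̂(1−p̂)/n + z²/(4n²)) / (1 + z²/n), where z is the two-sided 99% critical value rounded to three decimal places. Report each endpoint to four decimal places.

(0.1045, 0.2583)

Here p̂ = 26/155 = 0.16774 and z = 2.576 (z² = 6.635776).
1 + z²/n = 1.042811.
Adjusted center: (0.16774 + z²/(2n))/1.042811 = 0.18138.
Radicand: p̂(1−p̂)/n + z²/(4n²) = 0.000900675 + 0.000069051 = 0.000969726.
Half-width = z·√(radicand)/denom = 2.576·0.031140/1.042811 = 0.07692.
CI: 0.18138 ± 0.07692 = (0.1045, 0.2583).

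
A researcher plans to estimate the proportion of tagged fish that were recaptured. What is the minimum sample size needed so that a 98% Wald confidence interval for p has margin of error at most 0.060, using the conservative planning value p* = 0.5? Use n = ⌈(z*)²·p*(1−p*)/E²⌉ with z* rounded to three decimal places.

The 98% critical value is z* = 2.326.
p*(1−p*) = 0.2500.
Required n before rounding: 5.410276 × 0.2500 / 0.060² = 375.714.
Rounding up, n = 376.

n = 376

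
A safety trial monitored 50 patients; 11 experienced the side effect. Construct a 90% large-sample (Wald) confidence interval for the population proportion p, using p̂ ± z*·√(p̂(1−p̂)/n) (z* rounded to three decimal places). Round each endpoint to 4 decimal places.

With x = 11 successes in n = 50, p̂ = 0.22000.
Standard error of p̂: √(0.171600/50) = √0.003432000 = 0.058583.
z* = 1.645 at the 90% level.
Margin = 1.645·0.058583 = 0.09637.
Interval: 0.22000 ± 0.09637 → (0.1236, 0.3164).

(0.1236, 0.3164)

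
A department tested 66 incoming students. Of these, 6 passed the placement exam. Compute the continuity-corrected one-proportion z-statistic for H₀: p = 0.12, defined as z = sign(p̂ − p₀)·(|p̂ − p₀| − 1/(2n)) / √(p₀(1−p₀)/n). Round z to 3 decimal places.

Sample proportion p̂ = 6/66 = 0.09091. p̂ − p₀ = -0.029091.
1/(2n) = 0.007576.
Corrected numerator: |-0.029091| − 0.007576 = 0.021515.
Null standard error: √(0.12·0.88/66) = √0.001600000 = 0.040000.
z = (−)0.021515/0.040000 = -0.538.

z = -0.538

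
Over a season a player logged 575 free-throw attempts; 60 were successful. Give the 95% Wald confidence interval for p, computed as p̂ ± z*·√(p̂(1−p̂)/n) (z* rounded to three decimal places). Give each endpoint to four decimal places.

(0.0794, 0.1293)

p̂ = 60/575 = 0.10435.
Standard error of p̂: √(0.093459/575) = √0.000162538 = 0.012749.
The 95% critical value is z* = 1.960.
Margin = 1.960·0.012749 = 0.02499.
So the interval runs from 0.0794 to 0.1293.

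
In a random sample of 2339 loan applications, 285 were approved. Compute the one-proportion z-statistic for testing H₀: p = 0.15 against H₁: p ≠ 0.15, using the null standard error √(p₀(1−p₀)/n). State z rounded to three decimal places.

The sample proportion is 285/2339 = 0.12185.
Null standard error: √(0.15·0.85/2339) = √0.000054510 = 0.007383.
z = (0.12185 − 0.15)/0.007383 = -0.02815/0.007383 = -3.813.

z = -3.813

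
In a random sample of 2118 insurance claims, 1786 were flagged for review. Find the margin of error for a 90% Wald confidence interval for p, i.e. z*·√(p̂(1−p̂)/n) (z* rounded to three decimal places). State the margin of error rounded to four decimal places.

With x = 1786 successes in n = 2118, p̂ = 0.84325.
Standard error of p̂: √(0.132181/2118) = √0.000062408 = 0.007900.
z* = 1.645 at the 90% level.
ME = 1.645·0.007900 = 0.0130.

ME = 0.0130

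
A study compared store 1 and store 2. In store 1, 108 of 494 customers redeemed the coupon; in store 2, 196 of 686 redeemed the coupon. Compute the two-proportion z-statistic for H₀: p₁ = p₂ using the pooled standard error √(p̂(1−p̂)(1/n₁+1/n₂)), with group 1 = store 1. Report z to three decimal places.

p̂₁ = 108/494 = 0.21862, p̂₂ = 196/686 = 0.28571.
Pooling: p̂ = 304/1180 = 0.25763.
Pooled SE = √[0.1912554·0.00348202] ≈ 0.025806.
z = -0.06709/0.025806 = -2.600.

z = -2.600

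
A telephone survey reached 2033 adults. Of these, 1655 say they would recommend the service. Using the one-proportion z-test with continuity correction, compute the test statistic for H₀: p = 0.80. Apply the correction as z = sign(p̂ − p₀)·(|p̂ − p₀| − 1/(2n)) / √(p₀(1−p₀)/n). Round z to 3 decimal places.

z = 1.558

Sample proportion p̂ = 1655/2033 = 0.81407. p̂ − p₀ = 0.014068.
1/(2n) = 0.000246.
Corrected numerator: |0.014068| − 0.000246 = 0.013822.
SE₀ = √(0.80·0.20/2033) = 0.008871.
z = (+)0.013822/0.008871 = 1.558.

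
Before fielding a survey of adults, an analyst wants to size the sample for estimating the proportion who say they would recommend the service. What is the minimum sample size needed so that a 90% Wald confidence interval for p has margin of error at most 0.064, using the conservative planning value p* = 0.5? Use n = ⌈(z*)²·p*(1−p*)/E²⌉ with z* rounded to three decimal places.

The 90% critical value is z* = 1.645.
p*(1−p*) = 0.2500.
Required n before rounding: 2.706025 × 0.2500 / 0.064² = 165.163.
⌈165.163⌉ = 166.

n = 166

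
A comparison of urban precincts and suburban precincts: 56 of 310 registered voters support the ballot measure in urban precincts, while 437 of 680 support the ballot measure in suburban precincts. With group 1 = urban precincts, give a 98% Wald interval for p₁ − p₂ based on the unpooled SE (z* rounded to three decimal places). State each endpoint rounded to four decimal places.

p̂₁ = 0.18065, p̂₂ = 0.64265, so the observed difference is -0.46200.
SE = √(0.000477460 + 0.000337723) = √0.000815183 = 0.028551.
z* = 2.326 at the 98% level. Margin = 2.326·0.028551 = 0.06641.
CI: -0.46200 ± 0.06641 = (-0.5284, -0.3956).

(-0.5284, -0.3956)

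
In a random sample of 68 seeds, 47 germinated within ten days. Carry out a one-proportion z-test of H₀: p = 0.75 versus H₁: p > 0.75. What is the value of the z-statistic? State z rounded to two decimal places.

z = -1.12

The sample proportion is 47/68 = 0.69118.
Null standard error: √(0.75·0.25/68) = √0.002757353 = 0.052511.
Test statistic: z = -0.05882/0.052511 = -1.12.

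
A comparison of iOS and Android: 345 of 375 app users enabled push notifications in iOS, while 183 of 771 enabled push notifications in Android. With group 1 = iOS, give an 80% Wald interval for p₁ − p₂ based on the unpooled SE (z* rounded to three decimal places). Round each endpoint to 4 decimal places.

p̂₁ = 0.92000, p̂₂ = 0.23735, so the observed difference is 0.68265.
SE = √(0.000196267 + 0.000234782) = √0.000431049 = 0.020762.
For 80% confidence, z* = 1.282. Margin of error = 0.02662.
CI: 0.68265 ± 0.02662 = (0.6560, 0.7093).

(0.6560, 0.7093)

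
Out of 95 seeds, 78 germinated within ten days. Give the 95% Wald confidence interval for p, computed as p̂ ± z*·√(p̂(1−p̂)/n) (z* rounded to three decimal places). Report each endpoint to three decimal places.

(0.744, 0.898)

Sample proportion p̂ = 78/95 = 0.82105.
SE = √(p̂(1−p̂)/n) = √(0.146925/95) = 0.039327.
For 95% confidence, z* = 1.960.
Margin = 1.960·0.039327 = 0.07708.
Interval: 0.82105 ± 0.07708 → (0.744, 0.898).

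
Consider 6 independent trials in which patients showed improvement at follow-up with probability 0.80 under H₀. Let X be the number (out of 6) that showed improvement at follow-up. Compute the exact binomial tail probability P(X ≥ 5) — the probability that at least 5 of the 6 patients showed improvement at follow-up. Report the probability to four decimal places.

X is binomial with n = 6 and p = 0.80.
P(X ≥ 5) = C(6,5)·0.80^5·0.20^1 + C(6,6)·0.80^6·0.20^0.
= 0.393216 + 0.262144 = 0.6554.

P = 0.6554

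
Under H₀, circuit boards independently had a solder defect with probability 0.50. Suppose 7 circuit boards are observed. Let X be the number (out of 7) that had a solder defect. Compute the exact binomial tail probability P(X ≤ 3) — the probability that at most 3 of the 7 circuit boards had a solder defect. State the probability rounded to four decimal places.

P = 0.5000

X ~ Binomial(n=7, p=0.50).
P(X ≤ 3) = C(7,0)·0.50^0·0.50^7 + C(7,1)·0.50^1·0.50^6 + C(7,2)·0.50^2·0.50^5 + C(7,3)·0.50^3·0.50^4.
= 0.007812 + 0.054688 + 0.164062 + 0.273438 = 0.5000.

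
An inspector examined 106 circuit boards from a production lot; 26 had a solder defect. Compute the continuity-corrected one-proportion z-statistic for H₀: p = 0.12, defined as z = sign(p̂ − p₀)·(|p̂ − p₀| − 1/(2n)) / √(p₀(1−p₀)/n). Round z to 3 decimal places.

Sample proportion p̂ = 26/106 = 0.24528. p̂ − p₀ = 0.125283.
1/(2n) = 0.004717.
Corrected numerator: |0.125283| − 0.004717 = 0.120566.
Null standard error: √(0.12·0.88/106) = √0.000996226 = 0.031563.
z = (+)0.120566/0.031563 = 3.820.

z = 3.820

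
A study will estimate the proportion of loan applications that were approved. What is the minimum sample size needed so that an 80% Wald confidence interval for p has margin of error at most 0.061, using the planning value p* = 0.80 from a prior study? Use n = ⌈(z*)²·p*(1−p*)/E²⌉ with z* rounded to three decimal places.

n = 71

z* = 1.282 at the 80% level.
p*(1−p*) = 0.80·0.20 = 0.1600.
Required n before rounding: 1.643524 × 0.1600 / 0.061² = 70.670.
Rounding up, n = 71.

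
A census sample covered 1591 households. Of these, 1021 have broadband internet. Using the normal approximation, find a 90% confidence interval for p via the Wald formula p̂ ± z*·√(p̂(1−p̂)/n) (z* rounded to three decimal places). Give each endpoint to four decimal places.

(0.6220, 0.6615)

Sample proportion p̂ = 1021/1591 = 0.64173.
SE(p̂) = √(0.64173·0.35827/1591) = 0.012021.
z* = 1.645 at the 90% level.
Margin of error: 1.645 × 0.012021 = 0.01977.
Interval: 0.64173 ± 0.01977 → (0.6220, 0.6615).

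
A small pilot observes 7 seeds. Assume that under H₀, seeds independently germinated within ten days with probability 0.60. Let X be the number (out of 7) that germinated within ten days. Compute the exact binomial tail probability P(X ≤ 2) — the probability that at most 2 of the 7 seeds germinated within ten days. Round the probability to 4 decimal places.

P = 0.0963

X ~ Binomial(n=7, p=0.60).
P(X ≤ 2) = C(7,0)·0.60^0·0.40^7 + C(7,1)·0.60^1·0.40^6 + C(7,2)·0.60^2·0.40^5.
= 0.001638 + 0.017203 + 0.077414 = 0.0963.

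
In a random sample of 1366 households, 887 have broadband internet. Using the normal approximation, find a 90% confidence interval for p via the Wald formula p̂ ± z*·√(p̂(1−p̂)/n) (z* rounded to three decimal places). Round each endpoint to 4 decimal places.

With x = 887 successes in n = 1366, p̂ = 0.64934.
SE(p̂) = √(0.64934·0.35066/1366) = 0.012911.
The 90% critical value is z* = 1.645.
Margin = 1.645·0.012911 = 0.02124.
So the interval runs from 0.6281 to 0.6706.

(0.6281, 0.6706)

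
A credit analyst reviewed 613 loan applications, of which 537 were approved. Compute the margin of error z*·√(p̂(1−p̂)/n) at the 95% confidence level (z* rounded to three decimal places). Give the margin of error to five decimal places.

The sample proportion is 537/613 = 0.87602.
SE(p̂) = √(0.87602·0.12398/613) = 0.013311.
The 95% critical value is z* = 1.960.
So ME = 0.02609.

ME = 0.02609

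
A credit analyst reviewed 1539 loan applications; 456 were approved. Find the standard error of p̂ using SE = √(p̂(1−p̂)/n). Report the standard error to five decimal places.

p̂ = 456/1539 = 0.29630.
p̂(1−p̂) = 0.29630·0.70370 = 0.208506.
Dividing by n and taking the root: √0.000135481 = 0.01164.

SE = 0.01164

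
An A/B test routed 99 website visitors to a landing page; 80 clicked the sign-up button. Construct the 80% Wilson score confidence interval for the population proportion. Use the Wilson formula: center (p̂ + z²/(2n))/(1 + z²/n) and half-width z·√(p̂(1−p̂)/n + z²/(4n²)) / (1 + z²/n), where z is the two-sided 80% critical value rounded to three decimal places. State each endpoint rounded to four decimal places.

(0.7525, 0.8536)

p̂ = 80/99 = 0.80808; z = 1.282, so z² = 1.643524.
1 + z²/n = 1.016601.
Center = (0.80808 + 0.008301)/1.016601 = 0.80305.
Radicand: p̂(1−p̂)/n + z²/(4n²) = 0.001566527 + 0.000041922 = 0.001608449.
Half-width = z·√(radicand)/denom = 1.282·0.040105/1.016601 = 0.05058.
So the interval runs from 0.7525 to 0.8536.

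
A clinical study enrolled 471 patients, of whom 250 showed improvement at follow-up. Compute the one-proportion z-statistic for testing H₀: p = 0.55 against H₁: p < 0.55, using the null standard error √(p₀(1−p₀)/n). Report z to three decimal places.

The sample proportion is 250/471 = 0.53079.
SE₀ = √(0.55·0.45/471) = 0.022923.
z = (p̂ − p₀)/SE = (0.53079 − 0.55)/0.022923 = -0.838.

z = -0.838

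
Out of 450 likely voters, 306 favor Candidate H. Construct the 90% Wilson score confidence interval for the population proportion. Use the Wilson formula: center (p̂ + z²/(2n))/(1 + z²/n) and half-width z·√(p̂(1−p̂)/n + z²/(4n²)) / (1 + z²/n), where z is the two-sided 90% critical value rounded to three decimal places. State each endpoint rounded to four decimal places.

Here p̂ = 306/450 = 0.68000 and z = 1.645 (z² = 2.706025).
Denominator 1 + z²/n = 1 + 2.706025/450 = 1.006013.
Adjusted center: (0.68000 + z²/(2n))/1.006013 = 0.67892.
Radicand: p̂(1−p̂)/n + z²/(4n²) = 0.000483556 + 0.000003341 = 0.000486897.
Half-width = z·√(radicand)/denom = 1.645·0.022066/1.006013 = 0.03608.
So the interval runs from 0.6428 to 0.7150.

(0.6428, 0.7150)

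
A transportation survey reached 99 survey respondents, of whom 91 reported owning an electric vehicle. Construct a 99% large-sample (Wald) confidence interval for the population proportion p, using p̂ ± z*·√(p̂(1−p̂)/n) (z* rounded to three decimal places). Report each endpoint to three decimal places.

The sample proportion is 91/99 = 0.91919.
Standard error of p̂: √(0.074278/99) = √0.000750284 = 0.027391.
z* = 2.576 at the 99% level.
Margin of error: 2.576 × 0.027391 = 0.07056.
CI: 0.91919 ± 0.07056 = (0.849, 0.990).

(0.849, 0.990)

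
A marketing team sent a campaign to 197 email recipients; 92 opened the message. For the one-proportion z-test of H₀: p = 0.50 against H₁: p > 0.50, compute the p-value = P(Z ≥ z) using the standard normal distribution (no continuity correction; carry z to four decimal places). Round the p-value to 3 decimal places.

p̂ = 92/197 = 0.46701.
Under H₀, SE = √(p₀(1−p₀)/n) = √(0.50·0.50/197) = √0.001269036 = 0.035624.
z = (p̂ − p₀)/SE = (92/197 − 0.50)/0.035624 ≈ -0.9262.
From the standard normal, P(Z ≥ z) = 0.823.

p-value = 0.823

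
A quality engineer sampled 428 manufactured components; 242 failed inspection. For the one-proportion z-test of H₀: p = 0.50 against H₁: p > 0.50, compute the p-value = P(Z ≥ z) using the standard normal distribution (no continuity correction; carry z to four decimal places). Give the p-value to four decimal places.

p-value = 0.0034

The sample proportion is 242/428 = 0.56542.
SE₀ = √(0.50·0.50/428) = 0.024168.
z = (p̂ − p₀)/SE = (242/428 − 0.50)/0.024168 ≈ 2.7069.
p-value = P(Z ≥ z) with z = 2.7069 → 0.0034.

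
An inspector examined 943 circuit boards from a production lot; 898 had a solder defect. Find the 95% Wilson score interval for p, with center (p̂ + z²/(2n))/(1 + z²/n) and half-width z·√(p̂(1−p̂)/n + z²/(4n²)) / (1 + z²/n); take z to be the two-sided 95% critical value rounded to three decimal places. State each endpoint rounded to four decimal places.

Here p̂ = 898/943 = 0.95228 and z = 1.960 (z² = 3.841600).
1 + z²/n = 1.004074.
Adjusted center: (0.95228 + z²/(2n))/1.004074 = 0.95044.
Radicand: p̂(1−p̂)/n + z²/(4n²) = 0.000048190 + 0.000001080 = 0.000049270.
Half-width = 1.960·√0.000049270/1.004074 = 0.01370.
So the interval runs from 0.9367 to 0.9641.

(0.9367, 0.9641)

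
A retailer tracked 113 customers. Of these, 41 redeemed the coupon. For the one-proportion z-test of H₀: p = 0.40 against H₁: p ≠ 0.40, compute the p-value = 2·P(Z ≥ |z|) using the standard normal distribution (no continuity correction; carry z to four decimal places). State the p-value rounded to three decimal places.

p-value = 0.420

p̂ = 41/113 = 0.36283.
Under H₀, SE = √(p₀(1−p₀)/n) = √(0.40·0.60/113) = √0.002123894 = 0.046086.
z = (p̂ − p₀)/SE = (41/113 − 0.40)/0.046086 ≈ -0.8065.
From the standard normal, 2·P(Z ≥ |z|) = 0.420.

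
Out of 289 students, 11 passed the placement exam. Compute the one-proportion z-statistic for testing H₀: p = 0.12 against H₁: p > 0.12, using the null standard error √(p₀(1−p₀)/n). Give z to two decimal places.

z = -4.29

p̂ = 11/289 = 0.03806.
Under H₀, SE = √(p₀(1−p₀)/n) = √(0.12·0.88/289) = √0.000365398 = 0.019115.
Test statistic: z = -0.08194/0.019115 = -4.29.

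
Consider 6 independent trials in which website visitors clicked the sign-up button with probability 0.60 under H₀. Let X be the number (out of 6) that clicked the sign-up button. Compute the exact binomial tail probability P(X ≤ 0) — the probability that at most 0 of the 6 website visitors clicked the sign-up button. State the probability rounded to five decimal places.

P = 0.00410

X ~ Binomial(n=6, p=0.60).
P(X ≤ 0) = C(6,0)·0.60^0·0.40^6.
= 0.004096 = 0.00410.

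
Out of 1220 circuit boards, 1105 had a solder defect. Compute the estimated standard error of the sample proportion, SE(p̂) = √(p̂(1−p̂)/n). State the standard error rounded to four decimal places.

SE = 0.0084

With x = 1105 successes in n = 1220, p̂ = 0.90574.
p̂(1−p̂) = 0.085375.
Dividing by n and taking the root: √0.000069980 = 0.0084.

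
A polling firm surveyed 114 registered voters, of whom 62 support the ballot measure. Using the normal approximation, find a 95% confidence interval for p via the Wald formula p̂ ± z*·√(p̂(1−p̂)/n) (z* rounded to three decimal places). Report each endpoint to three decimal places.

(0.452, 0.635)

Sample proportion p̂ = 62/114 = 0.54386.
SE = √(p̂(1−p̂)/n) = √(0.248076/114) = 0.046649.
z* = 1.960 at the 95% level.
Margin = 1.960·0.046649 = 0.09143.
Interval: 0.54386 ± 0.09143 → (0.452, 0.635).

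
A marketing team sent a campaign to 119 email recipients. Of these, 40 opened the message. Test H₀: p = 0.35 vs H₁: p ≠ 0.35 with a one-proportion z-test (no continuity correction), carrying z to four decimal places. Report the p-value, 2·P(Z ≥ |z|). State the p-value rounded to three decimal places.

p-value = 0.751

p̂ = 40/119 = 0.33613.
Null standard error: √(0.35·0.65/119) = √0.001911765 = 0.043724.
z = (p̂ − p₀)/SE = (40/119 − 0.35)/0.043724 ≈ -0.3171.
p-value = 2·P(Z ≥ |z|) with z = -0.3171 → 0.751.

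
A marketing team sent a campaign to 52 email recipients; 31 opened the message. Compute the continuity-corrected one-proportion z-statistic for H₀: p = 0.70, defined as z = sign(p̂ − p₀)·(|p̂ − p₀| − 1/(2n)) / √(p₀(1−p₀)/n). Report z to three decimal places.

z = -1.483

The sample proportion is 31/52 = 0.59615. p̂ − p₀ = -0.103846.
Continuity correction 1/(2n) = 1/104 = 0.009615.
Corrected numerator: |-0.103846| − 0.009615 = 0.094231.
SE₀ = √(0.70·0.30/52) = 0.063549.
z = (−)0.094231/0.063549 = -1.483.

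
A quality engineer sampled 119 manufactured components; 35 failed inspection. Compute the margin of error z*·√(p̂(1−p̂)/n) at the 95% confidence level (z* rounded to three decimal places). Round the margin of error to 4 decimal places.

ME = 0.0819

With x = 35 successes in n = 119, p̂ = 0.29412.
Standard error of p̂: √(0.207612/119) = √0.001744642 = 0.041769.
z* = 1.960 at the 95% level.
Margin of error = z*·SE = 1.960 × 0.041769 = 0.0819.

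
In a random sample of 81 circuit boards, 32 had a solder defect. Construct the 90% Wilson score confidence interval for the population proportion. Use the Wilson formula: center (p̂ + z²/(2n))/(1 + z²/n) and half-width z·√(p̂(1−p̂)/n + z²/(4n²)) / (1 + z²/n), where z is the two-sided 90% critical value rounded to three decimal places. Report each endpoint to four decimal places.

p̂ = 32/81 = 0.39506; z = 1.645, so z² = 2.706025.
Denominator 1 + z²/n = 1 + 2.706025/81 = 1.033408.
Adjusted center: (0.39506 + z²/(2n))/1.033408 = 0.39845.
Radicand: p̂(1−p̂)/n + z²/(4n²) = 0.002950469 + 0.000103110 = 0.003053579.
Half-width = 1.645·√0.003053579/1.033408 = 0.08796.
CI: 0.39845 ± 0.08796 = (0.3105, 0.4864).

(0.3105, 0.4864)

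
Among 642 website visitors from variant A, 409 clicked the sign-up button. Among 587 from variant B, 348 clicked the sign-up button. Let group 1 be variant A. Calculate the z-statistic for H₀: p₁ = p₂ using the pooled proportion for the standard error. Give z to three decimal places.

z = 1.592

p̂₁ = 409/642 = 0.63707, p̂₂ = 348/587 = 0.59284.
Pooling: p̂ = 757/1229 = 0.61595.
SE = √[p̂(1−p̂)(1/n₁+1/n₂)] = √[0.61595·0.38405·(1/642+1/587)] ≈ 0.027775.
z = 0.04423/0.027775 = 1.592.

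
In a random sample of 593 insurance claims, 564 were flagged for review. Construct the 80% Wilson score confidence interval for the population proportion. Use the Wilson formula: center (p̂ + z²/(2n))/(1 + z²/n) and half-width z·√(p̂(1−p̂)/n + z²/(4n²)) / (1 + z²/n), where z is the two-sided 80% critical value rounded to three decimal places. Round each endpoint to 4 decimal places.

Here p̂ = 564/593 = 0.95110 and z = 1.282 (z² = 1.643524).
1 + z²/n = 1.002772.
Adjusted center: (0.95110 + z²/(2n))/1.002772 = 0.94985.
Radicand: p̂(1−p̂)/n + z²/(4n²) = 0.000078436 + 0.000001168 = 0.000079604.
Half-width = 1.282·√0.000079604/1.002772 = 0.01141.
Interval: 0.94985 ± 0.01141 → (0.9384, 0.9613).

(0.9384, 0.9613)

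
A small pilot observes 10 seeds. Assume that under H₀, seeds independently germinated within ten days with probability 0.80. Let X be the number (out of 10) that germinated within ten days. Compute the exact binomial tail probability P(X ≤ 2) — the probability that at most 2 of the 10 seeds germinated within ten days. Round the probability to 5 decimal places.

P = 0.00008

X ~ Binomial(n=10, p=0.80).
P(X ≤ 2) = C(10,0)·0.80^0·0.20^10 + C(10,1)·0.80^1·0.20^9 + C(10,2)·0.80^2·0.20^8.
= 0.000000 + 0.000004 + 0.000074 = 0.00008.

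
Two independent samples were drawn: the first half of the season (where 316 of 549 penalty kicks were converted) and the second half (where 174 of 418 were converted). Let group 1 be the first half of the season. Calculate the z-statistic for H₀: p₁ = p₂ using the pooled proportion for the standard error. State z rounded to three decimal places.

p̂₁ = 316/549 = 0.57559, p̂₂ = 174/418 = 0.41627.
Pooled p̂ = (316+174)/(549+418) = 490/967 = 0.50672.
Pooled SE = √[0.2499548·0.00421384] ≈ 0.032454.
z = (p̂₁ − p̂₂)/SE = (0.57559 − 0.41627)/0.032454 = 0.15932/0.032454 = 4.909.

z = 4.909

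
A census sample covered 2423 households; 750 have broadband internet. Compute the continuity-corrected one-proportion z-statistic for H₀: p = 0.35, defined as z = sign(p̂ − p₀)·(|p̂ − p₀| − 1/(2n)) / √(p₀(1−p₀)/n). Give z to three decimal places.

Sample proportion p̂ = 750/2423 = 0.30953. p̂ − p₀ = -0.040466.
1/(2n) = 0.000206.
Corrected numerator: |-0.040466| − 0.000206 = 0.040260.
Null standard error: √(0.35·0.65/2423) = √0.000093892 = 0.009690.
z = −0.040260/0.009690 = -4.155.

z = -4.155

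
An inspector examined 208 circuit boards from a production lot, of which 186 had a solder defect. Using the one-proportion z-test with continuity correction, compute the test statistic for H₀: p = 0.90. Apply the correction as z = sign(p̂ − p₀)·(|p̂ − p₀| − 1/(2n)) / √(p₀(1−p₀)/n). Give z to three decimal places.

z = -0.162

With x = 186 successes in n = 208, p̂ = 0.89423. p̂ − p₀ = -0.005769.
Continuity correction 1/(2n) = 1/416 = 0.002404.
Corrected numerator: |-0.005769| − 0.002404 = 0.003365.
Null standard error: √(0.90·0.10/208) = √0.000432692 = 0.020801.
z = −0.003365/0.020801 = -0.162.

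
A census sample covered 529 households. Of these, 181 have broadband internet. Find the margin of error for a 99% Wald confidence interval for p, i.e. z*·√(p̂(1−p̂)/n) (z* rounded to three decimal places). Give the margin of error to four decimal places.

With x = 181 successes in n = 529, p̂ = 0.34216.
SE = √(p̂(1−p̂)/n) = √(0.225085/529) = 0.020627.
z* = 2.576 at the 99% level.
ME = 2.576·0.020627 = 0.0531.

ME = 0.0531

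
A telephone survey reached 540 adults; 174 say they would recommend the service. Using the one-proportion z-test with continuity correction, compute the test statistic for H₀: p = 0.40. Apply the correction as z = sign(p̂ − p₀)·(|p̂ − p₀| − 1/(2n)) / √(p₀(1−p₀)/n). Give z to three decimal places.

p̂ = 174/540 = 0.32222. p̂ − p₀ = -0.077778.
1/(2n) = 0.000926.
Corrected numerator: |-0.077778| − 0.000926 = 0.076852.
Null standard error: √(0.40·0.60/540) = √0.000444444 = 0.021082.
z = (−)0.076852/0.021082 = -3.645.

z = -3.645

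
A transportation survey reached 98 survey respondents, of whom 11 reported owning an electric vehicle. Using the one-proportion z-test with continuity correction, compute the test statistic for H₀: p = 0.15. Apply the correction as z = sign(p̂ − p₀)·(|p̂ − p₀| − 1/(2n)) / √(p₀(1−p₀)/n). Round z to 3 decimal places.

z = -0.905

Sample proportion p̂ = 11/98 = 0.11224. p̂ − p₀ = -0.037755.
Continuity correction 1/(2n) = 1/196 = 0.005102.
Corrected numerator: |-0.037755| − 0.005102 = 0.032653.
SE₀ = √(0.15·0.85/98) = 0.036070.
z = −0.032653/0.036070 = -0.905.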